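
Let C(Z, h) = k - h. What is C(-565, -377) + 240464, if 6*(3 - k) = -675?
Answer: 481913/2 ≈ 2.4096e+5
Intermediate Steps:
k = 231/2 (k = 3 - 1/6*(-675) = 3 + 225/2 = 231/2 ≈ 115.50)
C(Z, h) = 231/2 - h
C(-565, -377) + 240464 = (231/2 - 1*(-377)) + 240464 = (231/2 + 377) + 240464 = 985/2 + 240464 = 481913/2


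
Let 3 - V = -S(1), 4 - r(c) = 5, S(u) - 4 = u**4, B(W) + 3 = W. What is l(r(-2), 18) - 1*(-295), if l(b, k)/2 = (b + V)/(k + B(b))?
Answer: 296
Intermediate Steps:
B(W) = -3 + W
S(u) = 4 + u**4
r(c) = -1 (r(c) = 4 - 1*5 = 4 - 5 = -1)
V = 8 (V = 3 - (-1)*(4 + 1**4) = 3 - (-1)*(4 + 1) = 3 - (-1)*5 = 3 - 1*(-5) = 3 + 5 = 8)
l(b, k) = 2*(8 + b)/(-3 + b + k) (l(b, k) = 2*((b + 8)/(k + (-3 + b))) = 2*((8 + b)/(-3 + b + k)) = 2*(8 + b)/(-3 + b + k))
l(r(-2), 18) - 1*(-295) = 2*(8 - 1)/(-3 - 1 + 18) - 1*(-295) = 2*7/14 + 295 = 2*(1/14)*7 + 295 = 1 + 295 = 296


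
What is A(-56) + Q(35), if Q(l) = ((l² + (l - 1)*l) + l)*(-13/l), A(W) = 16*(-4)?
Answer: -974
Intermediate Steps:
A(W) = -64
Q(l) = -13*(l + l² + l*(-1 + l))/l (Q(l) = ((l² + (-1 + l)*l) + l)*(-13/l) = ((l² + l*(-1 + l)) + l)*(-13/l) = (l + l² + l*(-1 + l))*(-13/l) = -13*(l + l² + l*(-1 + l))/l)
A(-56) + Q(35) = -64 - 26*35 = -64 - 910 = -974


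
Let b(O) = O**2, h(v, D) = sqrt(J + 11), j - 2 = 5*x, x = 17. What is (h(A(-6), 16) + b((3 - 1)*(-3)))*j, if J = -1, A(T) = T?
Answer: 3132 + 87*sqrt(10) ≈ 3407.1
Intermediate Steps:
j = 87 (j = 2 + 5*17 = 2 + 85 = 87)
h(v, D) = sqrt(10) (h(v, D) = sqrt(-1 + 11) = sqrt(10))
(h(A(-6), 16) + b((3 - 1)*(-3)))*j = (sqrt(10) + ((3 - 1)*(-3))**2)*87 = (sqrt(10) + (2*(-3))**2)*87 = (sqrt(10) + (-6)**2)*87 = (sqrt(10) + 36)*87 = (36 + sqrt(10))*87 = 3132 + 87*sqrt(10)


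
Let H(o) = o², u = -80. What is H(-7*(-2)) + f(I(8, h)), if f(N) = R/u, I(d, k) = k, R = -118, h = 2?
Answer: 7899/40 ≈ 197.48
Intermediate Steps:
f(N) = 59/40 (f(N) = -118/(-80) = -118*(-1/80) = 59/40)
H(-7*(-2)) + f(I(8, h)) = (-7*(-2))² + 59/40 = 14² + 59/40 = 196 + 59/40 = 7899/40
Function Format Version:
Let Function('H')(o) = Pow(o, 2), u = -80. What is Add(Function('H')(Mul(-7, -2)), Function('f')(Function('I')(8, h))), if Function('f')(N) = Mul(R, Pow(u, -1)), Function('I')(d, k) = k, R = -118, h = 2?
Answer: Rational(7899, 40) ≈ 197.48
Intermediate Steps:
Function('f')(N) = Rational(59, 40) (Function('f')(N) = Mul(-118, Pow(-80, -1)) = Mul(-118, Rational(-1, 80)) = Rational(59, 40))
Add(Function('H')(Mul(-7, -2)), Function('f')(Function('I')(8, h))) = Add(Pow(Mul(-7, -2), 2), Rational(59, 40)) = Add(Pow(14, 2), Rational(59, 40)) = Add(196, Rational(59, 40)) = Rational(7899, 40)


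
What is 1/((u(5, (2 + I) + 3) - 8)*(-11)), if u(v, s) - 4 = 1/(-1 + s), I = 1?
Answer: 5/209 ≈ 0.023923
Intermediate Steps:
u(v, s) = 4 + 1/(-1 + s)
1/((u(5, (2 + I) + 3) - 8)*(-11)) = 1/(((-3 + 4*((2 + 1) + 3))/(-1 + ((2 + 1) + 3)) - 8)*(-11)) = 1/(((-3 + 4*(3 + 3))/(-1 + (3 + 3)) - 8)*(-11)) = 1/(((-3 + 4*6)/(-1 + 6) - 8)*(-11)) = 1/(((-3 + 24)/5 - 8)*(-11)) = 1/(((⅕)*21 - 8)*(-11)) = 1/((21/5 - 8)*(-11)) = 1/(-19/5*(-11)) = 1/(209/5) = 5/209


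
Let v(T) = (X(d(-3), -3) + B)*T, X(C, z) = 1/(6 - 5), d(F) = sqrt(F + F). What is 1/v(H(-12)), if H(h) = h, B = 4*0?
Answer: -1/12 ≈ -0.083333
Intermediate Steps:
B = 0
d(F) = sqrt(2)*sqrt(F) (d(F) = sqrt(2*F) = sqrt(2)*sqrt(F))
X(C, z) = 1 (X(C, z) = 1/1 = 1)
v(T) = T (v(T) = (1 + 0)*T = 1*T = T)
1/v(H(-12)) = 1/(-12) = -1/12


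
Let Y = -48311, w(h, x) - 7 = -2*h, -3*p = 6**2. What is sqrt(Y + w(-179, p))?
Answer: I*sqrt(47946) ≈ 218.97*I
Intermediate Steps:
p = -12 (p = -1/3*6**2 = -1/3*36 = -12)
w(h, x) = 7 - 2*h
sqrt(Y + w(-179, p)) = sqrt(-48311 + (7 - 2*(-179))) = sqrt(-48311 + (7 + 358)) = sqrt(-48311 + 365) = sqrt(-47946) = I*sqrt(47946)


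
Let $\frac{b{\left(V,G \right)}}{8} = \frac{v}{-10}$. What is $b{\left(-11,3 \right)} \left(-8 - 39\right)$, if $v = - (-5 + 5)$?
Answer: $0$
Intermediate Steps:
$v = 0$ ($v = \left(-1\right) 0 = 0$)
$b{\left(V,G \right)} = 0$ ($b{\left(V,G \right)} = 8 \frac{0}{-10} = 8 \cdot 0 \left(- \frac{1}{10}\right) = 8 \cdot 0 = 0$)
$b{\left(-11,3 \right)} \left(-8 - 39\right) = 0 \left(-8 - 39\right) = 0 \left(-47\right) = 0$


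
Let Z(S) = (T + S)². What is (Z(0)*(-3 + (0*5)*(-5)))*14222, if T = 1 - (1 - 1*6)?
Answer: -1535976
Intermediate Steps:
T = 6 (T = 1 - (1 - 6) = 1 - 1*(-5) = 1 + 5 = 6)
Z(S) = (6 + S)²
(Z(0)*(-3 + (0*5)*(-5)))*14222 = ((6 + 0)²*(-3 + (0*5)*(-5)))*14222 = (6²*(-3 + 0*(-5)))*14222 = (36*(-3 + 0))*14222 = (36*(-3))*14222 = -108*14222 = -1535976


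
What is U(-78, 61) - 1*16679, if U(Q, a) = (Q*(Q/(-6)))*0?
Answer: -16679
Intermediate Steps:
U(Q, a) = 0 (U(Q, a) = (Q*(Q*(-1/6)))*0 = (Q*(-Q/6))*0 = -Q**2/6*0 = 0)
U(-78, 61) - 1*16679 = 0 - 1*16679 = 0 - 16679 = -16679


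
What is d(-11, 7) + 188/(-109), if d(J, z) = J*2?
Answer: -2586/109 ≈ -23.725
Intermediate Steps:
d(J, z) = 2*J
d(-11, 7) + 188/(-109) = 2*(-11) + 188/(-109) = -22 + 188*(-1/109) = -22 - 188/109 = -2586/109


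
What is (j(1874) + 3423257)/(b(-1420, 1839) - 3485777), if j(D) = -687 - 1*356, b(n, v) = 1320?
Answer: -3422214/3484457 ≈ -0.98214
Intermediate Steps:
j(D) = -1043 (j(D) = -687 - 356 = -1043)
(j(1874) + 3423257)/(b(-1420, 1839) - 3485777) = (-1043 + 3423257)/(1320 - 3485777) = 3422214/(-3484457) = 3422214*(-1/3484457) = -3422214/3484457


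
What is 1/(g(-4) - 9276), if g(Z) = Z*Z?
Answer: -1/9260 ≈ -0.00010799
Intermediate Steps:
g(Z) = Z²
1/(g(-4) - 9276) = 1/((-4)² - 9276) = 1/(16 - 9276) = 1/(-9260) = -1/9260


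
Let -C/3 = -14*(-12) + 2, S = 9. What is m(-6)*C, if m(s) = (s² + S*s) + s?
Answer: 12240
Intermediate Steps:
m(s) = s² + 10*s (m(s) = (s² + 9*s) + s = s² + 10*s)
C = -510 (C = -3*(-14*(-12) + 2) = -3*(168 + 2) = -3*170 = -510)
m(-6)*C = -6*(10 - 6)*(-510) = -6*4*(-510) = -24*(-510) = 12240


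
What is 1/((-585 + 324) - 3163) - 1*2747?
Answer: -9405729/3424 ≈ -2747.0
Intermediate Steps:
1/((-585 + 324) - 3163) - 1*2747 = 1/(-261 - 3163) - 2747 = 1/(-3424) - 2747 = -1/3424 - 2747 = -9405729/3424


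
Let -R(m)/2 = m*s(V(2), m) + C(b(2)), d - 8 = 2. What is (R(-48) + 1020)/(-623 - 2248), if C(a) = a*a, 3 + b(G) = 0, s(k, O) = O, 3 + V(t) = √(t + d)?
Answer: 1202/957 ≈ 1.2560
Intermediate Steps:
d = 10 (d = 8 + 2 = 10)
V(t) = -3 + √(10 + t) (V(t) = -3 + √(t + 10) = -3 + √(10 + t))
b(G) = -3 (b(G) = -3 + 0 = -3)
C(a) = a²
R(m) = -18 - 2*m² (R(m) = -2*(m*m + (-3)²) = -2*(m² + 9) = -2*(9 + m²) = -18 - 2*m²)
(R(-48) + 1020)/(-623 - 2248) = ((-18 - 2*(-48)²) + 1020)/(-623 - 2248) = ((-18 - 2*2304) + 1020)/(-2871) = ((-18 - 4608) + 1020)*(-1/2871) = (-4626 + 1020)*(-1/2871) = -3606*(-1/2871) = 1202/957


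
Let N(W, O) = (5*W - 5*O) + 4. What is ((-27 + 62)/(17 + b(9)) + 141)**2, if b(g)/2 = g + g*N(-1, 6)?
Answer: 5432869264/273529 ≈ 19862.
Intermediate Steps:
N(W, O) = 4 - 5*O + 5*W (N(W, O) = (-5*O + 5*W) + 4 = 4 - 5*O + 5*W)
b(g) = -60*g (b(g) = 2*(g + g*(4 - 5*6 + 5*(-1))) = 2*(g + g*(4 - 30 - 5)) = 2*(g + g*(-31)) = 2*(g - 31*g) = 2*(-30*g) = -60*g)
((-27 + 62)/(17 + b(9)) + 141)**2 = ((-27 + 62)/(17 - 60*9) + 141)**2 = (35/(17 - 540) + 141)**2 = (35/(-523) + 141)**2 = (35*(-1/523) + 141)**2 = (-35/523 + 141)**2 = (73708/523)**2 = 5432869264/273529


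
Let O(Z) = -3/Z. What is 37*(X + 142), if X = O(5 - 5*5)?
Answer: 105191/20 ≈ 5259.5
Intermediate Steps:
X = 3/20 (X = -3/(5 - 5*5) = -3/(5 - 25) = -3/(-20) = -3*(-1/20) = 3/20 ≈ 0.15000)
37*(X + 142) = 37*(3/20 + 142) = 37*(2843/20) = 105191/20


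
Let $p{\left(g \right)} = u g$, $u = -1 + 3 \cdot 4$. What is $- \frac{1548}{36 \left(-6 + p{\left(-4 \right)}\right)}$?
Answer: $\frac{43}{50} \approx 0.86$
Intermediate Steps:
$u = 11$ ($u = -1 + 12 = 11$)
$p{\left(g \right)} = 11 g$
$- \frac{1548}{36 \left(-6 + p{\left(-4 \right)}\right)} = - \frac{1548}{36 \left(-6 + 11 \left(-4\right)\right)} = - \frac{1548}{36 \left(-6 - 44\right)} = - \frac{1548}{36 \left(-50\right)} = - \frac{1548}{-1800} = \left(-1548\right) \left(- \frac{1}{1800}\right) = \frac{43}{50}$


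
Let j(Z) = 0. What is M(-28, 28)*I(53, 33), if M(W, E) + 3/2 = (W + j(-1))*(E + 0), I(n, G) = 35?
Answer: -54985/2 ≈ -27493.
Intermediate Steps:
M(W, E) = -3/2 + E*W (M(W, E) = -3/2 + (W + 0)*(E + 0) = -3/2 + W*E = -3/2 + E*W)
M(-28, 28)*I(53, 33) = (-3/2 + 28*(-28))*35 = (-3/2 - 784)*35 = -1571/2*35 = -54985/2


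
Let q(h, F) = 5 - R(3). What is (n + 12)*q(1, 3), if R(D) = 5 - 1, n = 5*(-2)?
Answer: 2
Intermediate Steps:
n = -10
R(D) = 4
q(h, F) = 1 (q(h, F) = 5 - 1*4 = 5 - 4 = 1)
(n + 12)*q(1, 3) = (-10 + 12)*1 = 2*1 = 2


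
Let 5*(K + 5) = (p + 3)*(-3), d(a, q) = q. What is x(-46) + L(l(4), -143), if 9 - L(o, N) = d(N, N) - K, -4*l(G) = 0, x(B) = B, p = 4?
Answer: 484/5 ≈ 96.800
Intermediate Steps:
l(G) = 0 (l(G) = -1/4*0 = 0)
K = -46/5 (K = -5 + ((4 + 3)*(-3))/5 = -5 + (7*(-3))/5 = -5 + (1/5)*(-21) = -5 - 21/5 = -46/5 ≈ -9.2000)
L(o, N) = -1/5 - N (L(o, N) = 9 - (N - 1*(-46/5)) = 9 - (N + 46/5) = 9 - (46/5 + N) = 9 + (-46/5 - N) = -1/5 - N)
x(-46) + L(l(4), -143) = -46 + (-1/5 - 1*(-143)) = -46 + (-1/5 + 143) = -46 + 714/5 = 484/5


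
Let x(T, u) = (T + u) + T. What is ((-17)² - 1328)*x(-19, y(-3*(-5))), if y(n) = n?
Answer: 23897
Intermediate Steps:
x(T, u) = u + 2*T
((-17)² - 1328)*x(-19, y(-3*(-5))) = ((-17)² - 1328)*(-3*(-5) + 2*(-19)) = (289 - 1328)*(15 - 38) = -1039*(-23) = 23897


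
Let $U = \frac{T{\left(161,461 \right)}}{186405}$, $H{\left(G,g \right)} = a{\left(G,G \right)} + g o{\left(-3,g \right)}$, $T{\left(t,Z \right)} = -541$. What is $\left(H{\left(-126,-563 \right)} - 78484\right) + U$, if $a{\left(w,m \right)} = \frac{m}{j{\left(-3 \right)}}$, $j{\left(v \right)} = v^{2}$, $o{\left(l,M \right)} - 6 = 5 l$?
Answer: $- \frac{13687906096}{186405} \approx -73431.0$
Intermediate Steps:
$o{\left(l,M \right)} = 6 + 5 l$
$a{\left(w,m \right)} = \frac{m}{9}$ ($a{\left(w,m \right)} = \frac{m}{\left(-3\right)^{2}} = \frac{m}{9}$)
$H{\left(G,g \right)} = - 9 g + \frac{G}{9}$ ($H{\left(G,g \right)} = \frac{G}{9} + g \left(6 + 5 \left(-3\right)\right) = \frac{G}{9} + g \left(6 - 15\right) = \frac{G}{9} + g \left(-9\right) = \frac{G}{9} - 9 g = - 9 g + \frac{G}{9}$)
$U = - \frac{541}{186405} \approx -0.0029023$
$\left(H{\left(-126,-563 \right)} - 78484\right) + U = \left(\left(\left(-9\right) \left(-563\right) + \frac{1}{9} \left(-126\right)\right) - 78484\right) - \frac{541}{186405} = \left(\left(5067 - 14\right) - 78484\right) - \frac{541}{186405} = \left(5053 - 78484\right) - \frac{541}{186405} = -73431 - \frac{541}{186405} = - \frac{13687906096}{186405}$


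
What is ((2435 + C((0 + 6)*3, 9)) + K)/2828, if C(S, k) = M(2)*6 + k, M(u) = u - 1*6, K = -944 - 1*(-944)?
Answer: 605/707 ≈ 0.85573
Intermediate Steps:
K = 0 (K = -944 + 944 = 0)
M(u) = -6 + u (M(u) = u - 6 = -6 + u)
C(S, k) = -24 + k (C(S, k) = (-6 + 2)*6 + k = -4*6 + k = -24 + k)
((2435 + C((0 + 6)*3, 9)) + K)/2828 = ((2435 + (-24 + 9)) + 0)/2828 = ((2435 - 15) + 0)*(1/2828) = (2420 + 0)*(1/2828) = 2420*(1/2828) = 605/707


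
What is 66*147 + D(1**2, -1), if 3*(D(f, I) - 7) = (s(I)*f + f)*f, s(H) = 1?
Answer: 29129/3 ≈ 9709.7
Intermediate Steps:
D(f, I) = 7 + 2*f**2/3 (D(f, I) = 7 + ((1*f + f)*f)/3 = 7 + ((f + f)*f)/3 = 7 + ((2*f)*f)/3 = 7 + (2*f**2)/3 = 7 + 2*f**2/3)
66*147 + D(1**2, -1) = 66*147 + (7 + 2*(1**2)**2/3) = 9702 + (7 + (2/3)*1**2) = 9702 + (7 + (2/3)*1) = 9702 + (7 + 2/3) = 9702 + 23/3 = 29129/3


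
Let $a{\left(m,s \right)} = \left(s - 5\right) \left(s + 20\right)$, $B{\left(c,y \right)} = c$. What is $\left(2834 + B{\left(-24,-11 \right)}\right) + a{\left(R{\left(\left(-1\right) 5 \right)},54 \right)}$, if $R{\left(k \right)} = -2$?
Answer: $6436$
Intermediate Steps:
$a{\left(m,s \right)} = \left(-5 + s\right) \left(20 + s\right)$
$\left(2834 + B{\left(-24,-11 \right)}\right) + a{\left(R{\left(\left(-1\right) 5 \right)},54 \right)} = \left(2834 - 24\right) + \left(-100 + 54^{2} + 15 \cdot 54\right) = 2810 + \left(-100 + 2916 + 810\right) = 2810 + 3626 = 6436$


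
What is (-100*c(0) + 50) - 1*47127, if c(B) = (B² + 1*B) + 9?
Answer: -47977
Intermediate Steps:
c(B) = 9 + B + B² (c(B) = (B² + B) + 9 = (B + B²) + 9 = 9 + B + B²)
(-100*c(0) + 50) - 1*47127 = (-100*(9 + 0 + 0²) + 50) - 1*47127 = (-100*(9 + 0 + 0) + 50) - 47127 = (-100*9 + 50) - 47127 = (-900 + 50) - 47127 = -850 - 47127 = -47977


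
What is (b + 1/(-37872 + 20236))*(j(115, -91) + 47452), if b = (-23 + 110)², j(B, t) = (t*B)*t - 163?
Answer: 33358505548583/4409 ≈ 7.5660e+9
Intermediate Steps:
j(B, t) = -163 + B*t² (j(B, t) = (B*t)*t - 163 = B*t² - 163 = -163 + B*t²)
b = 7569 (b = 87² = 7569)
(b + 1/(-37872 + 20236))*(j(115, -91) + 47452) = (7569 + 1/(-37872 + 20236))*((-163 + 115*(-91)²) + 47452) = (7569 + 1/(-17636))*((-163 + 115*8281) + 47452) = (7569 - 1/17636)*((-163 + 952315) + 47452) = 133486883*(952152 + 47452)/17636 = (133486883/17636)*999604 = 33358505548583/4409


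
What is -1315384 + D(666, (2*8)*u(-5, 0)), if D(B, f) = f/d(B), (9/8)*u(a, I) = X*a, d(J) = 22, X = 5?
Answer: -130224616/99 ≈ -1.3154e+6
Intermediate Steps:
u(a, I) = 40*a/9 (u(a, I) = 8*(5*a)/9 = 40*a/9)
D(B, f) = f/22
-1315384 + D(666, (2*8)*u(-5, 0)) = -1315384 + ((2*8)*((40/9)*(-5)))/22 = -1315384 + (16*(-200/9))/22 = -1315384 + (1/22)*(-3200/9) = -1315384 - 1600/99 = -130224616/99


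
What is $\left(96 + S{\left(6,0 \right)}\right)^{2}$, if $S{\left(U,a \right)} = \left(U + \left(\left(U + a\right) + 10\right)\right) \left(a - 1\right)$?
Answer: $5476$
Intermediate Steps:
$S{\left(U,a \right)} = \left(-1 + a\right) \left(10 + a + 2 U\right)$ ($S{\left(U,a \right)} = \left(U + \left(10 + U + a\right)\right) \left(-1 + a\right) = \left(10 + a + 2 U\right) \left(-1 + a\right) = \left(-1 + a\right) \left(10 + a + 2 U\right)$)
$\left(96 + S{\left(6,0 \right)}\right)^{2} = \left(96 + \left(-10 + 0^{2} - 12 + 9 \cdot 0 + 2 \cdot 6 \cdot 0\right)\right)^{2} = \left(96 + \left(-10 + 0 - 12 + 0 + 0\right)\right)^{2} = \left(96 - 22\right)^{2} = 74^{2} = 5476$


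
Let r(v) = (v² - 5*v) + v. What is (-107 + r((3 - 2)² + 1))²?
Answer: 12321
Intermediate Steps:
r(v) = v² - 4*v
(-107 + r((3 - 2)² + 1))² = (-107 + ((3 - 2)² + 1)*(-4 + ((3 - 2)² + 1)))² = (-107 + (1² + 1)*(-4 + (1² + 1)))² = (-107 + (1 + 1)*(-4 + (1 + 1)))² = (-107 + 2*(-4 + 2))² = (-107 + 2*(-2))² = (-107 - 4)² = (-111)² = 12321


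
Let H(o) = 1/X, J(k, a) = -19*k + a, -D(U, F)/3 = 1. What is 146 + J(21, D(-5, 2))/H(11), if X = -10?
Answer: 4166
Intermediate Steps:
D(U, F) = -3 (D(U, F) = -3*1 = -3)
J(k, a) = a - 19*k
H(o) = -⅒ (H(o) = 1/(-10) = -⅒)
146 + J(21, D(-5, 2))/H(11) = 146 + (-3 - 19*21)/(-⅒) = 146 - 10*(-3 - 399) = 146 - 10*(-402) = 146 + 4020 = 4166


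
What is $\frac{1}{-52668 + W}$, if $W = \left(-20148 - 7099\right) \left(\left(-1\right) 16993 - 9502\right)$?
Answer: $\frac{1}{721856597} \approx 1.3853 \cdot 10^{-9}$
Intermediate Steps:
$W = 721909265$ ($W = - 27247 \left(-16993 - 9502\right) = \left(-27247\right) \left(-26495\right) = 721909265$)
$\frac{1}{-52668 + W} = \frac{1}{-52668 + 721909265} = \frac{1}{721856597}$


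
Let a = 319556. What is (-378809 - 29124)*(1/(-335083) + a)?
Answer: -43680561312505151/335083 ≈ -1.3036e+11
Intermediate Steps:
(-378809 - 29124)*(1/(-335083) + a) = (-378809 - 29124)*(1/(-335083) + 319556) = -407933*(-1/335083 + 319556) = -407933*107077783147/335083 = -43680561312505151/335083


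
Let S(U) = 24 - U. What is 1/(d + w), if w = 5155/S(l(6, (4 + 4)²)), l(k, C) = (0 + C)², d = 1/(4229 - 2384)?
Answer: -7512840/9506903 ≈ -0.79025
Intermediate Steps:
d = 1/1845 ≈ 0.00054201
l(k, C) = C²
w = -5155/4072 (w = 5155/(24 - ((4 + 4)²)²) = 5155/(24 - (8²)²) = 5155/(24 - 1*64²) = 5155/(24 - 1*4096) = 5155/(24 - 4096) = 5155/(-4072) = 5155*(-1/4072) = -5155/4072 ≈ -1.2660)
1/(d + w) = 1/(1/1845 - 5155/4072) = 1/(-9506903/7512840) = -7512840/9506903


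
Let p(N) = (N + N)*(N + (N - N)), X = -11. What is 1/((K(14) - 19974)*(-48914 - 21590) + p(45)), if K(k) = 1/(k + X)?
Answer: 3/4224682334 ≈ 7.1011e-10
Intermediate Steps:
K(k) = 1/(-11 + k) (K(k) = 1/(k - 11) = 1/(-11 + k))
p(N) = 2*N**2 (p(N) = (2*N)*(N + 0) = (2*N)*N = 2*N**2)
1/((K(14) - 19974)*(-48914 - 21590) + p(45)) = 1/((1/(-11 + 14) - 19974)*(-48914 - 21590) + 2*45**2) = 1/((1/3 - 19974)*(-70504) + 2*2025) = 1/((1/3 - 19974)*(-70504) + 4050) = 1/(-59921/3*(-70504) + 4050) = 1/(4224670184/3 + 4050) = 1/(4224682334/3) = 3/4224682334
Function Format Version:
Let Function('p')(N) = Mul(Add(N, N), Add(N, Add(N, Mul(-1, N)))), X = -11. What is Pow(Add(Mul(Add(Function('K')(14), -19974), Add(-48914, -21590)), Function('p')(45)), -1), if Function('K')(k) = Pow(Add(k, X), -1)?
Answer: Rational(3, 4224682334) ≈ 7.1011e-10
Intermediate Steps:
Function('K')(k) = Pow(Add(-11, k), -1) (Function('K')(k) = Pow(Add(k, -11), -1) = Pow(Add(-11, k), -1))
Function('p')(N) = Mul(2, Pow(N, 2)) (Function('p')(N) = Mul(Mul(2, N), Add(N, 0)) = Mul(Mul(2, N), N) = Mul(2, Pow(N, 2)))
Pow(Add(Mul(Add(Function('K')(14), -19974), Add(-48914, -21590)), Function('p')(45)), -1) = Pow(Add(Mul(Add(Pow(Add(-11, 14), -1), -19974), Add(-48914, -21590)), Mul(2, Pow(45, 2))), -1) = Pow(Add(Mul(Add(Pow(3, -1), -19974), -70504), Mul(2, 2025)), -1) = Pow(Add(Mul(Add(Rational(1, 3), -19974), -70504), 4050), -1) = Pow(Add(Mul(Rational(-59921, 3), -70504), 4050), -1) = Pow(Add(Rational(4224670184, 3), 4050), -1) = Pow(Rational(4224682334, 3), -1) = Rational(3, 4224682334)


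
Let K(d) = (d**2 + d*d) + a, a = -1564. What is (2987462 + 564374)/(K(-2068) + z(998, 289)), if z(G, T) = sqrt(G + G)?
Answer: 7593544772956/18282824808465 - 1775918*sqrt(499)/18282824808465 ≈ 0.41534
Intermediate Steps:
z(G, T) = sqrt(2)*sqrt(G) (z(G, T) = sqrt(2*G) = sqrt(2)*sqrt(G))
K(d) = -1564 + 2*d**2 (K(d) = (d**2 + d*d) - 1564 = (d**2 + d**2) - 1564 = 2*d**2 - 1564 = -1564 + 2*d**2)
(2987462 + 564374)/(K(-2068) + z(998, 289)) = (2987462 + 564374)/((-1564 + 2*(-2068)**2) + sqrt(2)*sqrt(998)) = 3551836/((-1564 + 2*4276624) + 2*sqrt(499)) = 3551836/((-1564 + 8553248) + 2*sqrt(499)) = 3551836/(8551684 + 2*sqrt(499))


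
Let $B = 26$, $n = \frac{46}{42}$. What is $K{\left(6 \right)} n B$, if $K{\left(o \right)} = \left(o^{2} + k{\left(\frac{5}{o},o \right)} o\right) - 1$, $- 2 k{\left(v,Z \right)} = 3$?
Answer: $\frac{15548}{21} \approx 740.38$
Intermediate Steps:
$k{\left(v,Z \right)} = - \frac{3}{2}$ ($k{\left(v,Z \right)} = \left(- \frac{1}{2}\right) 3 = - \frac{3}{2}$)
$n = \frac{23}{21}$ ($n = 46 \cdot \frac{1}{42} = \frac{23}{21} \approx 1.0952$)
$K{\left(o \right)} = -1 + o^{2} - \frac{3 o}{2}$ ($K{\left(o \right)} = \left(o^{2} - \frac{3 o}{2}\right) - 1 = -1 + o^{2} - \frac{3 o}{2}$)
$K{\left(6 \right)} n B = \left(-1 + 6^{2} - 9\right) \frac{23}{21} \cdot 26 = \left(-1 + 36 - 9\right) \frac{23}{21} \cdot 26 = 26 \cdot \frac{23}{21} \cdot 26 = \frac{598}{21} \cdot 26 = \frac{15548}{21}$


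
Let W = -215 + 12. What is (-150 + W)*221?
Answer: -78013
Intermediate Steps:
W = -203
(-150 + W)*221 = (-150 - 203)*221 = -353*221 = -78013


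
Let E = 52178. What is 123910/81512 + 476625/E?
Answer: 11329008245/1063283284 ≈ 10.655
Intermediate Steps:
123910/81512 + 476625/E = 123910/81512 + 476625/52178 = 123910*(1/81512) + 476625*(1/52178) = 61955/40756 + 476625/52178 = 11329008245/1063283284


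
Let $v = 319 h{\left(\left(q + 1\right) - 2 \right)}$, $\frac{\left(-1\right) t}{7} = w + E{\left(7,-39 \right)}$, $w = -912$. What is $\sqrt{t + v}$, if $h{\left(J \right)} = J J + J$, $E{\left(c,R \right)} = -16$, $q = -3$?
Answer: $2 \sqrt{2581} \approx 101.61$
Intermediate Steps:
$h{\left(J \right)} = J + J^{2}$ ($h{\left(J \right)} = J^{2} + J = J + J^{2}$)
$t = 6496$ ($t = - 7 \left(-912 - 16\right) = \left(-7\right) \left(-928\right) = 6496$)
$v = 3828$ ($v = 319 \left(\left(-3 + 1\right) - 2\right) \left(1 + \left(\left(-3 + 1\right) - 2\right)\right) = 319 \left(-2 - 2\right) \left(1 - 4\right) = 319 \left(- 4 \left(1 - 4\right)\right) = 319 \left(\left(-4\right) \left(-3\right)\right) = 319 \cdot 12 = 3828$)
$\sqrt{t + v} = \sqrt{6496 + 3828} = \sqrt{10324} = 2 \sqrt{2581}$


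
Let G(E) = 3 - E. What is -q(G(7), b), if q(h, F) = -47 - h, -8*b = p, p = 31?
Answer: 43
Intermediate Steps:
b = -31/8 (b = -1/8*31 = -31/8 ≈ -3.8750)
-q(G(7), b) = -(-47 - (3 - 1*7)) = -(-47 - (3 - 7)) = -(-47 - 1*(-4)) = -(-47 + 4) = -1*(-43) = 43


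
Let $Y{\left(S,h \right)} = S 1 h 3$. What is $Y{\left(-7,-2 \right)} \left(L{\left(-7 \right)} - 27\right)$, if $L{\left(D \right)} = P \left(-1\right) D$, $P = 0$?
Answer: $-1134$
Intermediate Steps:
$Y{\left(S,h \right)} = 3 S h$ ($Y{\left(S,h \right)} = S h 3 = 3 S h$)
$L{\left(D \right)} = 0$ ($L{\left(D \right)} = 0 \left(-1\right) D = 0 D = 0$)
$Y{\left(-7,-2 \right)} \left(L{\left(-7 \right)} - 27\right) = 3 \left(-7\right) \left(-2\right) \left(0 - 27\right) = 42 \left(-27\right) = -1134$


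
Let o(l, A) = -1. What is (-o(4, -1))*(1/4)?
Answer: 1/4 ≈ 0.25000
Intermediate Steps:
(-o(4, -1))*(1/4) = (-1*(-1))*(1/4) = 1*(1*(1/4)) = 1*(1/4) = 1/4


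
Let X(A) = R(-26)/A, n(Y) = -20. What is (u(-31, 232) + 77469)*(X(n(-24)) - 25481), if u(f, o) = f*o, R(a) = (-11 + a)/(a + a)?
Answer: -1862359966729/1040 ≈ -1.7907e+9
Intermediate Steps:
R(a) = (-11 + a)/(2*a) (R(a) = (-11 + a)/((2*a)) = (-11 + a)*(1/(2*a)) = (-11 + a)/(2*a))
X(A) = 37/(52*A) (X(A) = ((½)*(-11 - 26)/(-26))/A = ((½)*(-1/26)*(-37))/A = 37/(52*A))
(u(-31, 232) + 77469)*(X(n(-24)) - 25481) = (-31*232 + 77469)*((37/52)/(-20) - 25481) = (-7192 + 77469)*((37/52)*(-1/20) - 25481) = 70277*(-37/1040 - 25481) = 70277*(-26500277/1040) = -1862359966729/1040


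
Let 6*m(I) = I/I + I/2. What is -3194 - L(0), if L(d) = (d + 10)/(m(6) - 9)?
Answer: -15964/5 ≈ -3192.8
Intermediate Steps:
m(I) = ⅙ + I/12 (m(I) = (I/I + I/2)/6 = (1 + I*(½))/6 = (1 + I/2)/6 = ⅙ + I/12)
L(d) = -6/5 - 3*d/25 (L(d) = (d + 10)/((⅙ + (1/12)*6) - 9) = (10 + d)/((⅙ + ½) - 9) = (10 + d)/(⅔ - 9) = (10 + d)/(-25/3) = (10 + d)*(-3/25) = -6/5 - 3*d/25)
-3194 - L(0) = -3194 - (-6/5 - 3/25*0) = -3194 - (-6/5 + 0) = -3194 - 1*(-6/5) = -3194 + 6/5 = -15964/5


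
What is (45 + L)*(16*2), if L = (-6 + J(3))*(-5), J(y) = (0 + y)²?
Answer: 960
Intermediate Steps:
J(y) = y²
L = -15 (L = (-6 + 3²)*(-5) = (-6 + 9)*(-5) = 3*(-5) = -15)
(45 + L)*(16*2) = (45 - 15)*(16*2) = 30*32 = 960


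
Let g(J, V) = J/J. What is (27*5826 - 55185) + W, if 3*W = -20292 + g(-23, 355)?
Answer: 286060/3 ≈ 95353.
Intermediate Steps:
g(J, V) = 1
W = -20291/3 (W = (-20292 + 1)/3 = (⅓)*(-20291) = -20291/3 ≈ -6763.7)
(27*5826 - 55185) + W = (27*5826 - 55185) - 20291/3 = (157302 - 55185) - 20291/3 = 102117 - 20291/3 = 286060/3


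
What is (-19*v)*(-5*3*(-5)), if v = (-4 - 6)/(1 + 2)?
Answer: 4750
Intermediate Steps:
v = -10/3 ≈ -3.3333
(-19*v)*(-5*3*(-5)) = (-19*(-10/3))*(-5*3*(-5)) = 190*(-15*(-5))/3 = (190/3)*75 = 4750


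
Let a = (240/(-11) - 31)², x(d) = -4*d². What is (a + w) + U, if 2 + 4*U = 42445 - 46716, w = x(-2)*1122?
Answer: -7855557/484 ≈ -16230.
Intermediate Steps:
w = -17952 (w = -4*(-2)²*1122 = -4*4*1122 = -16*1122 = -17952)
a = 337561/121 (a = (240*(-1/11) - 31)² = (-240/11 - 31)² = (-581/11)² = 337561/121 ≈ 2789.8)
U = -4273/4 (U = -½ + (42445 - 46716)/4 = -½ + (¼)*(-4271) = -½ - 4271/4 = -4273/4 ≈ -1068.3)
(a + w) + U = (337561/121 - 17952) - 4273/4 = -1834631/121 - 4273/4 = -7855557/484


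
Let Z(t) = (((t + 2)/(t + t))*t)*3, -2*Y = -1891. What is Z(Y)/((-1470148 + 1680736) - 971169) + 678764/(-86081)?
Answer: -688503126007/87295430748 ≈ -7.8870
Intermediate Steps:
Y = 1891/2 (Y = -½*(-1891) = 1891/2 ≈ 945.50)
Z(t) = 3 + 3*t/2 (Z(t) = (((2 + t)/((2*t)))*t)*3 = (((2 + t)*(1/(2*t)))*t)*3 = (((2 + t)/(2*t))*t)*3 = (1 + t/2)*3 = 3 + 3*t/2)
Z(Y)/((-1470148 + 1680736) - 971169) + 678764/(-86081) = (3 + (3/2)*(1891/2))/((-1470148 + 1680736) - 971169) + 678764/(-86081) = (3 + 5673/4)/(210588 - 971169) + 678764*(-1/86081) = (5685/4)/(-760581) - 678764/86081 = (5685/4)*(-1/760581) - 678764/86081 = -1895/1014108 - 678764/86081 = -688503126007/87295430748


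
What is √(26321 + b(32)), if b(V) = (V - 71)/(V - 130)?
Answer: √5158994/14 ≈ 162.24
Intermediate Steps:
b(V) = (-71 + V)/(-130 + V)
√(26321 + b(32)) = √(26321 + (-71 + 32)/(-130 + 32)) = √(26321 - 39/(-98)) = √(26321 - 1/98*(-39)) = √(26321 + 39/98) = √(2579497/98) = √5158994/14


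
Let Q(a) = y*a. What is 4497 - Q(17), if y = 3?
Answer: 4446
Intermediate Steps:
Q(a) = 3*a
4497 - Q(17) = 4497 - 3*17 = 4497 - 1*51 = 4497 - 51 = 4446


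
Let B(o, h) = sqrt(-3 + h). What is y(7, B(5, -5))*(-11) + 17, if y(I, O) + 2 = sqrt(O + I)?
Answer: 39 - 11*sqrt(7 + 2*I*sqrt(2)) ≈ 9.3307 - 5.7676*I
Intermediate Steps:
y(I, O) = -2 + sqrt(I + O) (y(I, O) = -2 + sqrt(O + I) = -2 + sqrt(I + O))
y(7, B(5, -5))*(-11) + 17 = (-2 + sqrt(7 + sqrt(-3 - 5)))*(-11) + 17 = (-2 + sqrt(7 + sqrt(-8)))*(-11) + 17 = (-2 + sqrt(7 + 2*I*sqrt(2)))*(-11) + 17 = (22 - 11*sqrt(7 + 2*I*sqrt(2))) + 17 = 39 - 11*sqrt(7 + 2*I*sqrt(2))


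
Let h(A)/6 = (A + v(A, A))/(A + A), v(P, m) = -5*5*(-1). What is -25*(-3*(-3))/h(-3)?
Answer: 225/22 ≈ 10.227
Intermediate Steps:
v(P, m) = 25 (v(P, m) = -25*(-1) = 25)
h(A) = 3*(25 + A)/A (h(A) = 6*((A + 25)/(A + A)) = 6*((25 + A)/((2*A))) = 6*((25 + A)*(1/(2*A))) = 6*((25 + A)/(2*A)) = 3*(25 + A)/A)
-25*(-3*(-3))/h(-3) = -25*(-3*(-3))/(3 + 75/(-3)) = -225/(3 + 75*(-⅓)) = -225/(3 - 25) = -225/(-22) = -225*(-1)/22 = -25*(-9/22) = 225/22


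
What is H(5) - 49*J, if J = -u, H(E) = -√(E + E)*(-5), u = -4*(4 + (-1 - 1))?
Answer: -392 + 5*√10 ≈ -376.19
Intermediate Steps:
u = -8 (u = -4*(4 - 2) = -4*2 = -8)
H(E) = 5*√2*√E (H(E) = -√(2*E)*(-5) = -√2*√E*(-5) = 5*√2*√E)
J = 8 (J = -1*(-8) = 8)
H(5) - 49*J = 5*√2*√5 - 49*8 = 5*√10 - 392 = -392 + 5*√10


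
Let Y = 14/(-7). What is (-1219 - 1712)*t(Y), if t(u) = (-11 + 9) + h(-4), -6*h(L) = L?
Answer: 3908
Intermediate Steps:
h(L) = -L/6
Y = -2 (Y = 14*(-⅐) = -2)
t(u) = -4/3 (t(u) = (-11 + 9) - ⅙*(-4) = -2 + ⅔ = -4/3)
(-1219 - 1712)*t(Y) = (-1219 - 1712)*(-4/3) = -2931*(-4/3) = 3908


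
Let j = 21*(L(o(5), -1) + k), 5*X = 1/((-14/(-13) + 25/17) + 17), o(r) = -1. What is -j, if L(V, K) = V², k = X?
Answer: -152747/7200 ≈ -21.215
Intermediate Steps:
X = 221/21600 (X = 1/(5*((-14/(-13) + 25/17) + 17)) = 1/(5*((-14*(-1/13) + 25*(1/17)) + 17)) = 1/(5*((14/13 + 25/17) + 17)) = 1/(5*(563/221 + 17)) = 1/(5*(4320/221)) = (⅕)*(221/4320) = 221/21600 ≈ 0.010231)
k = 221/21600 ≈ 0.010231
j = 152747/7200 (j = 21*((-1)² + 221/21600) = 21*(1 + 221/21600) = 21*(21821/21600) = 152747/7200 ≈ 21.215)
-j = -1*152747/7200 = -152747/7200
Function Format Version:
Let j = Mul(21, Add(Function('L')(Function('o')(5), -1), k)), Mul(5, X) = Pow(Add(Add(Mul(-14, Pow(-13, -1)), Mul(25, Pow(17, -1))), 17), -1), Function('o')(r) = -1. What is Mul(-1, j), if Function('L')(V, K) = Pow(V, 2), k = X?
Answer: Rational(-152747, 7200) ≈ -21.215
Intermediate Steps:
X = Rational(221, 21600) (X = Mul(Rational(1, 5), Pow(Add(Add(Mul(-14, Pow(-13, -1)), Mul(25, Pow(17, -1))), 17), -1)) = Mul(Rational(1, 5), Pow(Add(Add(Mul(-14, Rational(-1, 13)), Mul(25, Rational(1, 17))), 17), -1)) = Mul(Rational(1, 5), Pow(Add(Add(Rational(14, 13), Rational(25, 17)), 17), -1)) = Mul(Rational(1, 5), Pow(Add(Rational(563, 221), 17), -1)) = Mul(Rational(1, 5), Pow(Rational(4320, 221), -1)) = Mul(Rational(1, 5), Rational(221, 4320)) = Rational(221, 21600) ≈ 0.010231)
k = Rational(221, 21600) ≈ 0.010231
j = Rational(152747, 7200) (j = Mul(21, Add(Pow(-1, 2), Rational(221, 21600))) = Mul(21, Add(1, Rational(221, 21600))) = Mul(21, Rational(21821, 21600)) = Rational(152747, 7200) ≈ 21.215)
Mul(-1, j) = Mul(-1, Rational(152747, 7200)) = Rational(-152747, 7200)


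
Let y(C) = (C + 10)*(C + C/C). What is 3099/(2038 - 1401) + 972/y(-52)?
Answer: 57597/10829 ≈ 5.3188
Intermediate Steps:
y(C) = (1 + C)*(10 + C) (y(C) = (10 + C)*(C + 1) = (10 + C)*(1 + C) = (1 + C)*(10 + C))
3099/(2038 - 1401) + 972/y(-52) = 3099/(2038 - 1401) + 972/(10 + (-52)**2 + 11*(-52)) = 3099/637 + 972/(10 + 2704 - 572) = 3099*(1/637) + 972/2142 = 3099/637 + 972*(1/2142) = 3099/637 + 54/119 = 57597/10829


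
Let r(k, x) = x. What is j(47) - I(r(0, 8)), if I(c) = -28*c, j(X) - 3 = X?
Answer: 274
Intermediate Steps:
j(X) = 3 + X
j(47) - I(r(0, 8)) = (3 + 47) - (-28)*8 = 50 - 1*(-224) = 50 + 224 = 274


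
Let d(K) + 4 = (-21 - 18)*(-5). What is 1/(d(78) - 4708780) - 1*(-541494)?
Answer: 2549672691965/4708589 ≈ 5.4149e+5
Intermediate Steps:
d(K) = 191 (d(K) = -4 + (-21 - 18)*(-5) = -4 - 39*(-5) = -4 + 195 = 191)
1/(d(78) - 4708780) - 1*(-541494) = 1/(191 - 4708780) - 1*(-541494) = 1/(-4708589) + 541494 = -1/4708589 + 541494 = 2549672691965/4708589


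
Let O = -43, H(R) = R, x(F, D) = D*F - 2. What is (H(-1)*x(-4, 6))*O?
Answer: -1118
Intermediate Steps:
x(F, D) = -2 + D*F
(H(-1)*x(-4, 6))*O = -(-2 + 6*(-4))*(-43) = -(-2 - 24)*(-43) = -1*(-26)*(-43) = 26*(-43) = -1118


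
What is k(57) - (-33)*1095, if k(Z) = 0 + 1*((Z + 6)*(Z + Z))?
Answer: 43317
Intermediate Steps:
k(Z) = 2*Z*(6 + Z) (k(Z) = 0 + 1*((6 + Z)*(2*Z)) = 0 + 1*(2*Z*(6 + Z)) = 0 + 2*Z*(6 + Z) = 2*Z*(6 + Z))
k(57) - (-33)*1095 = 2*57*(6 + 57) - (-33)*1095 = 2*57*63 - 1*(-36135) = 7182 + 36135 = 43317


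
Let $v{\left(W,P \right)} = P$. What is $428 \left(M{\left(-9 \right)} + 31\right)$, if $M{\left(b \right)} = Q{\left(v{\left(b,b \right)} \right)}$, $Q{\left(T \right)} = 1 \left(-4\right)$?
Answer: $11556$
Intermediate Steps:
$Q{\left(T \right)} = -4$
$M{\left(b \right)} = -4$
$428 \left(M{\left(-9 \right)} + 31\right) = 428 \left(-4 + 31\right) = 428 \cdot 27 = 11556$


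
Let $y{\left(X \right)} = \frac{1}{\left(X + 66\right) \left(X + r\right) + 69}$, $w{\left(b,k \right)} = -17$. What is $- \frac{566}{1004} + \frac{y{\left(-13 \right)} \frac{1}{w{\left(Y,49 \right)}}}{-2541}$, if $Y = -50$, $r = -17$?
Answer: $- \frac{18593846773}{32982723774} \approx -0.56375$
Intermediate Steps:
$y{\left(X \right)} = \frac{1}{69 + \left(-17 + X\right) \left(66 + X\right)}$ ($y{\left(X \right)} = \frac{1}{\left(X + 66\right) \left(X - 17\right) + 69} = \frac{1}{\left(66 + X\right) \left(-17 + X\right) + 69} = \frac{1}{\left(-17 + X\right) \left(66 + X\right) + 69} = \frac{1}{69 + \left(-17 + X\right) \left(66 + X\right)}$)
$- \frac{566}{1004} + \frac{y{\left(-13 \right)} \frac{1}{w{\left(Y,49 \right)}}}{-2541} = - \frac{566}{1004} + \frac{\frac{1}{-1053 + \left(-13\right)^{2} + 49 \left(-13\right)} \frac{1}{-17}}{-2541} = \left(-566\right) \frac{1}{1004} + \frac{1}{-1053 + 169 - 637} \left(- \frac{1}{17}\right) \left(- \frac{1}{2541}\right) = - \frac{283}{502} + \frac{1}{-1521} \left(- \frac{1}{17}\right) \left(- \frac{1}{2541}\right) = - \frac{283}{502} + \left(- \frac{1}{1521}\right) \left(- \frac{1}{17}\right) \left(- \frac{1}{2541}\right) = - \frac{283}{502} + \frac{1}{25857} \left(- \frac{1}{2541}\right) = - \frac{283}{502} - \frac{1}{65702637} = - \frac{18593846773}{32982723774}$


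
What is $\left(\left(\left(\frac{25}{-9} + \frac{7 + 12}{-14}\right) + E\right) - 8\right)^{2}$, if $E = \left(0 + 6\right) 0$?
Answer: $\frac{2337841}{15876} \approx 147.26$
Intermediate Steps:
$E = 0$ ($E = 6 \cdot 0 = 0$)
$\left(\left(\left(\frac{25}{-9} + \frac{7 + 12}{-14}\right) + E\right) - 8\right)^{2} = \left(\left(\left(\frac{25}{-9} + \frac{7 + 12}{-14}\right) + 0\right) - 8\right)^{2} = \left(\left(\left(25 \left(- \frac{1}{9}\right) + 19 \left(- \frac{1}{14}\right)\right) + 0\right) - 8\right)^{2} = \left(\left(\left(- \frac{25}{9} - \frac{19}{14}\right) + 0\right) - 8\right)^{2} = \left(\left(- \frac{521}{126} + 0\right) - 8\right)^{2} = \left(- \frac{521}{126} - 8\right)^{2} = \left(- \frac{1529}{126}\right)^{2} = \frac{2337841}{15876}$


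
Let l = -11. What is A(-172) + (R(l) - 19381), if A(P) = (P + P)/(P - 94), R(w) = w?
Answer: -2578964/133 ≈ -19391.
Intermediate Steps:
A(P) = 2*P/(-94 + P) (A(P) = (2*P)/(-94 + P) = 2*P/(-94 + P))
A(-172) + (R(l) - 19381) = 2*(-172)/(-94 - 172) + (-11 - 19381) = 2*(-172)/(-266) - 19392 = 2*(-172)*(-1/266) - 19392 = 172/133 - 19392 = -2578964/133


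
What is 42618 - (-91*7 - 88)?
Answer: 43343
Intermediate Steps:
42618 - (-91*7 - 88) = 42618 - (-637 - 88) = 42618 - 1*(-725) = 42618 + 725 = 43343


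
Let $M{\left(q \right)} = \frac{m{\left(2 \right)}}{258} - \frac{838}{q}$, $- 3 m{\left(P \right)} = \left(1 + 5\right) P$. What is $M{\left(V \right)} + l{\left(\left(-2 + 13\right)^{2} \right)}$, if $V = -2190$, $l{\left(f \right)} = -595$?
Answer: $- \frac{27998288}{47085} \approx -594.63$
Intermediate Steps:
$m{\left(P \right)} = - 2 P$ ($m{\left(P \right)} = - \frac{\left(1 + 5\right) P}{3} = - \frac{6 P}{3} = - 2 P$)
$M{\left(q \right)} = - \frac{2}{129} - \frac{838}{q}$ ($M{\left(q \right)} = \frac{\left(-2\right) 2}{258} - \frac{838}{q} = \left(-4\right) \frac{1}{258} - \frac{838}{q} = - \frac{2}{129} - \frac{838}{q}$)
$M{\left(V \right)} + l{\left(\left(-2 + 13\right)^{2} \right)} = \left(- \frac{2}{129} - \frac{838}{-2190}\right) - 595 = \left(- \frac{2}{129} - - \frac{419}{1095}\right) - 595 = \left(- \frac{2}{129} + \frac{419}{1095}\right) - 595 = \frac{17287}{47085} - 595 = - \frac{27998288}{47085}$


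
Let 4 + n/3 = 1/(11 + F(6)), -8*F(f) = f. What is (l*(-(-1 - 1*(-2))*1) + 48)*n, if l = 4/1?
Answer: -21120/41 ≈ -515.12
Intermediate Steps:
F(f) = -f/8
l = 4 (l = 4*1 = 4)
n = -480/41 (n = -12 + 3/(11 - ⅛*6) = -12 + 3/(11 - ¾) = -12 + 3/(41/4) = -12 + 3*(4/41) = -12 + 12/41 = -480/41 ≈ -11.707)
(l*(-(-1 - 1*(-2))*1) + 48)*n = (4*(-(-1 - 1*(-2))*1) + 48)*(-480/41) = (4*(-(-1 + 2)*1) + 48)*(-480/41) = (4*(-1*1*1) + 48)*(-480/41) = (4*(-1*1) + 48)*(-480/41) = (4*(-1) + 48)*(-480/41) = (-4 + 48)*(-480/41) = 44*(-480/41) = -21120/41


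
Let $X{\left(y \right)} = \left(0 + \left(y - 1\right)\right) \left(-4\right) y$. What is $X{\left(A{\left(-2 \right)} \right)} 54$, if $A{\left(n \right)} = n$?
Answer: $-1296$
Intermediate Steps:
$X{\left(y \right)} = y \left(4 - 4 y\right)$ ($X{\left(y \right)} = \left(0 + \left(-1 + y\right)\right) \left(-4\right) y = \left(-1 + y\right) \left(-4\right) y = \left(4 - 4 y\right) y = y \left(4 - 4 y\right)$)
$X{\left(A{\left(-2 \right)} \right)} 54 = 4 \left(-2\right) \left(1 - -2\right) 54 = 4 \left(-2\right) \left(1 + 2\right) 54 = 4 \left(-2\right) 3 \cdot 54 = \left(-24\right) 54 = -1296$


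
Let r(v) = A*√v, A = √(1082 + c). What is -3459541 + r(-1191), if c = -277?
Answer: -3459541 + I*√958755 ≈ -3.4595e+6 + 979.16*I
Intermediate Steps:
A = √805 (A = √(1082 - 277) = √805 ≈ 28.373)
r(v) = √805*√v
-3459541 + r(-1191) = -3459541 + √805*√(-1191) = -3459541 + √805*(I*√1191) = -3459541 + I*√958755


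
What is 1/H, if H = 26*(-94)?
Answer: -1/2444 ≈ -0.00040917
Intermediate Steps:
H = -2444
1/H = 1/(-2444) = -1/2444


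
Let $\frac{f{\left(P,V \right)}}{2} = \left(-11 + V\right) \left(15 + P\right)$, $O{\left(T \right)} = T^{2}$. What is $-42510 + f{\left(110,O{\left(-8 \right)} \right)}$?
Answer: $-29260$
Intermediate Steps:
$f{\left(P,V \right)} = 2 \left(-11 + V\right) \left(15 + P\right)$
$-42510 + f{\left(110,O{\left(-8 \right)} \right)} = -42510 + \left(-330 - 2420 + 30 \left(-8\right)^{2} + 2 \cdot 110 \left(-8\right)^{2}\right) = -42510 + \left(-330 - 2420 + 30 \cdot 64 + 2 \cdot 110 \cdot 64\right) = -42510 + \left(-330 - 2420 + 1920 + 14080\right) = -42510 + 13250 = -29260$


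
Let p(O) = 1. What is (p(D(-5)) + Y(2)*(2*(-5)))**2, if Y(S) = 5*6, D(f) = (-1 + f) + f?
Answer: 89401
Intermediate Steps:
D(f) = -1 + 2*f
Y(S) = 30
(p(D(-5)) + Y(2)*(2*(-5)))**2 = (1 + 30*(2*(-5)))**2 = (1 + 30*(-10))**2 = (1 - 300)**2 = (-299)**2 = 89401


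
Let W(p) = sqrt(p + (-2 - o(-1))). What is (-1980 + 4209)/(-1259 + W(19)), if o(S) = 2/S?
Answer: -935437/528354 - 743*sqrt(19)/528354 ≈ -1.7766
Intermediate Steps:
W(p) = sqrt(p) (W(p) = sqrt(p + (-2 - 2/(-1))) = sqrt(p + (-2 - 2*(-1))) = sqrt(p + (-2 - 1*(-2))) = sqrt(p + (-2 + 2)) = sqrt(p + 0) = sqrt(p))
(-1980 + 4209)/(-1259 + W(19)) = (-1980 + 4209)/(-1259 + sqrt(19)) = 2229/(-1259 + sqrt(19))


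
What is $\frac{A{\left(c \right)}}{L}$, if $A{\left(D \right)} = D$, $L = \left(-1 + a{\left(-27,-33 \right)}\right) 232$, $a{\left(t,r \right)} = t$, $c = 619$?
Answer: $- \frac{619}{6496} \approx -0.095289$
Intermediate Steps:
$L = -6496$ ($L = \left(-1 - 27\right) 232 = \left(-28\right) 232 = -6496$)
$\frac{A{\left(c \right)}}{L} = \frac{619}{-6496} = 619 \left(- \frac{1}{6496}\right) = - \frac{619}{6496}$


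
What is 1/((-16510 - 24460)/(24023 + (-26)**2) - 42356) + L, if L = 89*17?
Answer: 1582888189883/1046191814 ≈ 1513.0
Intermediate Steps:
L = 1513
1/((-16510 - 24460)/(24023 + (-26)**2) - 42356) + L = 1/((-16510 - 24460)/(24023 + (-26)**2) - 42356) + 1513 = 1/(-40970/(24023 + 676) - 42356) + 1513 = 1/(-40970/24699 - 42356) + 1513 = 1/(-1046191814/24699) + 1513 = -24699/1046191814 + 1513 = 1582888189883/1046191814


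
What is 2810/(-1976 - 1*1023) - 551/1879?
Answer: -6932439/5635121 ≈ -1.2302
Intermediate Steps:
2810/(-1976 - 1*1023) - 551/1879 = 2810/(-1976 - 1023) - 551*1/1879 = 2810/(-2999) - 551/1879 = 2810*(-1/2999) - 551/1879 = -2810/2999 - 551/1879 = -6932439/5635121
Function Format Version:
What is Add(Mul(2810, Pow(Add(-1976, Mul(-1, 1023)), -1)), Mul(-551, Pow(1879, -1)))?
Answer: Rational(-6932439, 5635121) ≈ -1.2302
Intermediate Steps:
Add(Mul(2810, Pow(Add(-1976, Mul(-1, 1023)), -1)), Mul(-551, Pow(1879, -1))) = Add(Mul(2810, Pow(Add(-1976, -1023), -1)), Mul(-551, Rational(1, 1879))) = Add(Mul(2810, Pow(-2999, -1)), Rational(-551, 1879)) = Add(Mul(2810, Rational(-1, 2999)), Rational(-551, 1879)) = Add(Rational(-2810, 2999), Rational(-551, 1879)) = Rational(-6932439, 5635121)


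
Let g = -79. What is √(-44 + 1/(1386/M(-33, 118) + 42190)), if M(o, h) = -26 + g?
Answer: I*√489192412411/105442 ≈ 6.6332*I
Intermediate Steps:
M(o, h) = -105 (M(o, h) = -26 - 79 = -105)
√(-44 + 1/(1386/M(-33, 118) + 42190)) = √(-44 + 1/(1386/(-105) + 42190)) = √(-44 + 1/(1386*(-1/105) + 42190)) = √(-44 + 1/(-66/5 + 42190)) = √(-44 + 1/(210884/5)) = √(-44 + 5/210884) = √(-9278891/210884) = I*√489192412411/105442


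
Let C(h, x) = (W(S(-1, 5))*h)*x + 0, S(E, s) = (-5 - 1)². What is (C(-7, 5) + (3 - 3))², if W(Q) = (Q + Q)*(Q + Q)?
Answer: 32920473600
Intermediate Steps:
S(E, s) = 36 (S(E, s) = (-6)² = 36)
W(Q) = 4*Q² (W(Q) = (2*Q)*(2*Q) = 4*Q²)
C(h, x) = 5184*h*x (C(h, x) = ((4*36²)*h)*x + 0 = ((4*1296)*h)*x + 0 = (5184*h)*x + 0 = 5184*h*x + 0 = 5184*h*x)
(C(-7, 5) + (3 - 3))² = (5184*(-7)*5 + (3 - 3))² = (-181440 + 0)² = (-181440)² = 32920473600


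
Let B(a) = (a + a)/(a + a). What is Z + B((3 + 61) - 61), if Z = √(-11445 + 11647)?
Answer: 1 + √202 ≈ 15.213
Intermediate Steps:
B(a) = 1 (B(a) = (2*a)/((2*a)) = (2*a)*(1/(2*a)) = 1)
Z = √202 ≈ 14.213
Z + B((3 + 61) - 61) = √202 + 1 = 1 + √202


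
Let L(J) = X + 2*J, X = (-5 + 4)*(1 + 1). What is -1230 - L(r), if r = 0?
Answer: -1228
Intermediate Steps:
X = -2 (X = -1*2 = -2)
L(J) = -2 + 2*J
-1230 - L(r) = -1230 - (-2 + 2*0) = -1230 - (-2 + 0) = -1230 - 1*(-2) = -1230 + 2 = -1228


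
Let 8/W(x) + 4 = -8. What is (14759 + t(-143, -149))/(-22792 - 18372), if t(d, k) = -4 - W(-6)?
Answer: -44267/123492 ≈ -0.35846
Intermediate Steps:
W(x) = -⅔ (W(x) = 8/(-4 - 8) = 8/(-12) = 8*(-1/12) = -⅔)
t(d, k) = -10/3 (t(d, k) = -4 - 1*(-⅔) = -4 + ⅔ = -10/3)
(14759 + t(-143, -149))/(-22792 - 18372) = (14759 - 10/3)/(-22792 - 18372) = (44267/3)/(-41164) = (44267/3)*(-1/41164) = -44267/123492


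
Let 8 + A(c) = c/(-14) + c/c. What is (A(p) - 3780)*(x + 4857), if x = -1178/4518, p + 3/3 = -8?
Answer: -290790782183/15813 ≈ -1.8389e+7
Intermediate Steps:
p = -9 (p = -1 - 8 = -9)
x = -589/2259 (x = -1178*1/4518 = -589/2259 ≈ -0.26074)
A(c) = -7 - c/14 (A(c) = -8 + (c/(-14) + c/c) = -8 + (c*(-1/14) + 1) = -8 + (-c/14 + 1) = -8 + (1 - c/14) = -7 - c/14)
(A(p) - 3780)*(x + 4857) = ((-7 - 1/14*(-9)) - 3780)*(-589/2259 + 4857) = ((-7 + 9/14) - 3780)*(10971374/2259) = (-89/14 - 3780)*(10971374/2259) = -53009/14*10971374/2259 = -290790782183/15813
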